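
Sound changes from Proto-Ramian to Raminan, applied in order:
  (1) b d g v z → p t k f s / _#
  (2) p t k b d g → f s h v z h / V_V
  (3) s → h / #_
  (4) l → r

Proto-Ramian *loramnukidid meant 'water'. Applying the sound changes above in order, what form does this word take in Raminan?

Raminan: *loramnukidid > loramnukidit > loramnuhizit > roramnuhizit  (by final devoicing, intervocalic lenition, unconditioned shift)

roramnuhizit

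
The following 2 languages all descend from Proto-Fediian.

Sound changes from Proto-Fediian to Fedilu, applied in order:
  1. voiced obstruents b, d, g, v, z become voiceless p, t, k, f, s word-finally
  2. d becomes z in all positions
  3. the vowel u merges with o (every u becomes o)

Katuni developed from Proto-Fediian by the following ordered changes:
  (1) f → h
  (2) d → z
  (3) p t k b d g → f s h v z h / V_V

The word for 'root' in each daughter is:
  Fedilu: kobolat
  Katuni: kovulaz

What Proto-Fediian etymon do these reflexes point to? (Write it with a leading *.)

Position 7: Fedilu has t, Katuni has z. Taking the neighbouring segments as reconstructed: Fedilu t could go back to *t or *d; Katuni z could go back to *d or *z — the one source consistent with every daughter is *d.
Position 3: Fedilu has b, Katuni has v. Fedilu preserves b here (none of its changes turn any other segment into b), so the proto-segment is *b.
This points to *kobulad. Verify forward in each daughter:
Fedilu: start from *kobulad.
  rule 1 (final devoicing): kobulad → kobulat
  rule 2: no change — kobulat
  rule 3 (vowel merger): kobulat → kobolat
  ⇒ Fedilu kobolat
Katuni: *kobulad > kobulaz > kovulaz  (by unconditioned shift, intervocalic lenition)
Only *kobulad yields all of Fedilu kobolat, Katuni kovulaz.

*kobulad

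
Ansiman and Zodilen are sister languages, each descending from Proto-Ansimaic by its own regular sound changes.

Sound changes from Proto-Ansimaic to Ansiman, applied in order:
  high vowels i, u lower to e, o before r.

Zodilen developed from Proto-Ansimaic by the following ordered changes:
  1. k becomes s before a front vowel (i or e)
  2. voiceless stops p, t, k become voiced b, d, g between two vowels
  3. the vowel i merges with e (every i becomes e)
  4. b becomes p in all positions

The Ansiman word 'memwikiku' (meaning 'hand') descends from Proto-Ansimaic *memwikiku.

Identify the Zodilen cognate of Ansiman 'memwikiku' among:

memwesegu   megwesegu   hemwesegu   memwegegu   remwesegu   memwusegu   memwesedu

memwesegu

Zodilen: *memwikiku
  memwikiku → memwisiku   [palatalisation]
  memwisiku → memwisigu   [intervocalic voicing]
  memwisigu → memwesegu   [vowel merger]
  memwesegu (rule 4 does not apply)
  giving Zodilen memwesegu.
Only 'memwesegu' matches the regular Zodilen development of *memwikiku.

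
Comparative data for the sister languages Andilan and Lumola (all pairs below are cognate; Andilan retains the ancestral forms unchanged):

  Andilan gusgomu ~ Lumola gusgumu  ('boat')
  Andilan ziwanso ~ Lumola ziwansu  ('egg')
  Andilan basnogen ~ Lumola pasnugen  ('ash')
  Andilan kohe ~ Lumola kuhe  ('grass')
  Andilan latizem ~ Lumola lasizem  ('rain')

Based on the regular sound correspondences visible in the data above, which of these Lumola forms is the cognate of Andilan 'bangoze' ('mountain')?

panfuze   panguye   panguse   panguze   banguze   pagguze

panguze

basnogen ~ pasnugen — Andilan b corresponds to Lumola p word-initially before a back vowel.
basnogen ~ pasnugen, kohe ~ kuhe — Andilan o corresponds to Lumola u after a consonant, before a consonant other than r, m, n, p, b, f, v.
Applying these to Andilan 'bangoze':
  bangoze → pangoze   (b→p word-initially before a back vowel)
  pangoze → panguze   (o→u after a consonant, before a consonant other than r, m, n, p, b, f, v)
So the Lumola cognate is 'panguze'.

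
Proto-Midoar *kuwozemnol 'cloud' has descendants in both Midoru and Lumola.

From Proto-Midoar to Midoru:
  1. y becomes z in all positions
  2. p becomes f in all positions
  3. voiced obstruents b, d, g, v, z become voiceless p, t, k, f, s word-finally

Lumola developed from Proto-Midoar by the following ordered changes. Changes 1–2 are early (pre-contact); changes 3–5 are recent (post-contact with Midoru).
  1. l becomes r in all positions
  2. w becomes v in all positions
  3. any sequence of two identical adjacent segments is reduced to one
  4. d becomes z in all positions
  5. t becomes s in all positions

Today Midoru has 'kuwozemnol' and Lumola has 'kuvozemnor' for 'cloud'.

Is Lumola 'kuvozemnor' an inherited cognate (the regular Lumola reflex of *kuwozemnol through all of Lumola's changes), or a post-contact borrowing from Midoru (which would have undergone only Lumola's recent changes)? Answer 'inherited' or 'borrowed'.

inherited

If inherited, *kuwozemnol would pass through all of Lumola's changes:
Lumola: *kuwozemnol > kuwozemnor > kuvozemnor  (by unconditioned shift, unconditioned shift)
If borrowed from Midoru 'kuwozemnol' after the early changes, it would undergo only the recent ones:
  rule 3 (degemination): no change (kuwozemnol)
  rule 4 (unconditioned shift): no change (kuwozemnol)
  rule 5 (unconditioned shift): no change (kuwozemnol)
  ⇒ as a loan: kuwozemnol
Lumola 'kuvozemnor' matches the inherited outcome exactly, so it is an inherited cognate, not a loan.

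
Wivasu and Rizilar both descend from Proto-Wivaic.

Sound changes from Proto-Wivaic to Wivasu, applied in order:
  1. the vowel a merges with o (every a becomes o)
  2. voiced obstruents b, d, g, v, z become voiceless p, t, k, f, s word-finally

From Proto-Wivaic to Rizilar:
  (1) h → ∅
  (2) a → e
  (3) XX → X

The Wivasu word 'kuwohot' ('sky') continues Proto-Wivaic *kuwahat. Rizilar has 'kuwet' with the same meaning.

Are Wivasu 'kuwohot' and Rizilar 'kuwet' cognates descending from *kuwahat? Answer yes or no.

yes

Derive the expected Rizilar reflex of *kuwahat:
Rizilar: start from *kuwahat.
  rule 1 (h-loss): kuwahat → kuwaat
  rule 2 (vowel merger): kuwaat → kuweet
  rule 3 (degemination): kuweet → kuwet
  ⇒ Rizilar kuwet
Rizilar 'kuwet' matches the regular reflex exactly, so the pair is cognate.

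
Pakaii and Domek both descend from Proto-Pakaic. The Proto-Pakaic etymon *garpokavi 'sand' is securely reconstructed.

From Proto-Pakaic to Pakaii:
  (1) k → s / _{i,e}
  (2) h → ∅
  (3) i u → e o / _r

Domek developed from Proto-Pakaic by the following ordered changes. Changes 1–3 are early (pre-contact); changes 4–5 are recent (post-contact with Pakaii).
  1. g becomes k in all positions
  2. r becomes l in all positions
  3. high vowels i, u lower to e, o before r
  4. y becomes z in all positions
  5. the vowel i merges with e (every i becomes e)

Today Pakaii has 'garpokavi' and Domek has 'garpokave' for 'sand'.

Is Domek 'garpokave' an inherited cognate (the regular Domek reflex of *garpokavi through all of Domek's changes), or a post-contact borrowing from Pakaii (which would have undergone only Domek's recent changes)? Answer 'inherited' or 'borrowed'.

borrowed

If inherited, *garpokavi would pass through all of Domek's changes:
Domek: *garpokavi > karpokavi > kalpokavi > kalpokave  (by unconditioned shift, unconditioned shift, vowel merger)
If borrowed from Pakaii 'garpokavi' after the early changes, it would undergo only the recent ones:
  rule 4 (unconditioned shift): no change (garpokavi)
  rule 5 (vowel merger): garpokavi → garpokave
  ⇒ as a loan: garpokave
Domek 'garpokave' matches the loan outcome 'garpokave', not the inherited 'kalpokave' — it skipped the early Domek changes, so it was borrowed from Pakaii.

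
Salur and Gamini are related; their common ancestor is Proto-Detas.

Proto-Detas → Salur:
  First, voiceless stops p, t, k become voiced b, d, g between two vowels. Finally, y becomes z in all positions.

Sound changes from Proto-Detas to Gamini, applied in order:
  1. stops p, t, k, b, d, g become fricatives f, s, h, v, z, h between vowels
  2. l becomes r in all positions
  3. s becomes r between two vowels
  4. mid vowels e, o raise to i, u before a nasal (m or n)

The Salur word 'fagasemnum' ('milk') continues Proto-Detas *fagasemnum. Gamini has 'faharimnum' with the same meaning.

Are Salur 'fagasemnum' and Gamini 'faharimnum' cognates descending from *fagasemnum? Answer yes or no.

Derive the expected Gamini reflex of *fagasemnum:
Gamini: *fagasemnum > fahasemnum > faharemnum > faharimnum  (by intervocalic lenition, rhotacism, pre-nasal raising)
Gamini 'faharimnum' matches the regular reflex exactly, so the pair is cognate.

yes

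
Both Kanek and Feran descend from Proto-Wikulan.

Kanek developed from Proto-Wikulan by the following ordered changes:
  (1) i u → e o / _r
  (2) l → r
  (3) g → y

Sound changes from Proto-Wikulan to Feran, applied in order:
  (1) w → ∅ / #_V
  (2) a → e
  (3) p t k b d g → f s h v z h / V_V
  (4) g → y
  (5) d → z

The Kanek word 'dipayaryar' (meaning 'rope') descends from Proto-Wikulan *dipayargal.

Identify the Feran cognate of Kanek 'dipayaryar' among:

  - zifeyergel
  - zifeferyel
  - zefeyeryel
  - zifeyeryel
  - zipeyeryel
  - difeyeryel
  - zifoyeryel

Feran: *dipayargal
  dipayargal (rule 1 does not apply)
  dipayargal → dipeyergel   [vowel merger]
  dipeyergel → difeyergel   [intervocalic lenition]
  difeyergel → difeyeryel   [unconditioned shift]
  difeyeryel → zifeyeryel   [unconditioned shift]
  giving Feran zifeyeryel.
Among the options, 'zifeyeryel' alone shows every Feran change applied in order.

zifeyeryel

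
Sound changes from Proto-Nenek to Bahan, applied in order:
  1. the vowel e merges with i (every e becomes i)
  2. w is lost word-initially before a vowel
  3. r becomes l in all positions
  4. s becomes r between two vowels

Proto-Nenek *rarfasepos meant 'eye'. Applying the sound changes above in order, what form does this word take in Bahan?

Bahan: *rarfasepos
  rarfasepos → rarfasipos   [vowel merger]
  rarfasipos (rule 2 does not apply)
  rarfasipos → lalfasipos   [unconditioned shift]
  lalfasipos → lalfaripos   [rhotacism]
  giving Bahan lalfaripos.

lalfaripos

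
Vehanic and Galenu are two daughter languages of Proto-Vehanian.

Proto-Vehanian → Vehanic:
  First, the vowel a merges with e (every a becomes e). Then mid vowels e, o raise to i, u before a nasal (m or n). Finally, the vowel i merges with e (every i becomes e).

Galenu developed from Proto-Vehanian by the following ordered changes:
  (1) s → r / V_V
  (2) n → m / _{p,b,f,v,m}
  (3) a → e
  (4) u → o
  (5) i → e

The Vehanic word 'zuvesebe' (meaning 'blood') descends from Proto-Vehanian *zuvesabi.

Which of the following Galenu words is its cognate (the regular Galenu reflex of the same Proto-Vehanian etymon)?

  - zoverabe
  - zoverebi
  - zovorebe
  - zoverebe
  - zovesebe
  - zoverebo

Galenu: *zuvesabi
  zuvesabi → zuverabi   [rhotacism]
  zuverabi (rule 2 does not apply)
  zuverabi → zuverebi   [vowel merger]
  zuverebi → zoverebi   [vowel merger]
  zoverebi → zoverebe   [vowel merger]
  giving Galenu zoverebe.
Among the options, 'zoverebe' alone shows every Galenu change applied in order.

zoverebe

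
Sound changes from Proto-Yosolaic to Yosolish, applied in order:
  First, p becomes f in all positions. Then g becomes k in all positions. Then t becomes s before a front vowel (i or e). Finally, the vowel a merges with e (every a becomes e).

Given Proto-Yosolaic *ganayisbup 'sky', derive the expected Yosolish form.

keneyisbuf

Yosolish: *ganayisbup > ganayisbuf > kanayisbuf > keneyisbuf  (by unconditioned shift, unconditioned shift, vowel merger)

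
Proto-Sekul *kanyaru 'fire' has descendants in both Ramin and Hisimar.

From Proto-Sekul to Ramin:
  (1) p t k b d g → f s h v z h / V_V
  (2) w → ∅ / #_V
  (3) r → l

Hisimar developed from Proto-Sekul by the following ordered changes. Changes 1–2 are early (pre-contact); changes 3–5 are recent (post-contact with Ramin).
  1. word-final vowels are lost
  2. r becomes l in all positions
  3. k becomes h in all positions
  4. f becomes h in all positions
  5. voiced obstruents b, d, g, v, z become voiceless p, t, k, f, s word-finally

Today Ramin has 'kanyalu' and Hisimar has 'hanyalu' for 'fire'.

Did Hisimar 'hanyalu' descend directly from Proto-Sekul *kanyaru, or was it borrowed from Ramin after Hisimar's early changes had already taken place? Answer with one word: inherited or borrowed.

borrowed

If inherited, *kanyaru would pass through all of Hisimar's changes:
Hisimar: start from *kanyaru.
  rule 1 (apocope): kanyaru → kanyar
  rule 2 (unconditioned shift): kanyar → kanyal
  rule 3 (unconditioned shift): kanyal → hanyal
  rule 4: no change — hanyal
  rule 5: no change — hanyal
  ⇒ Hisimar hanyal
If borrowed from Ramin 'kanyalu' after the early changes, it would undergo only the recent ones:
  rule 3 (unconditioned shift): kanyalu → hanyalu
  rule 4 (unconditioned shift): no change (hanyalu)
  rule 5 (final devoicing): no change (hanyalu)
  ⇒ as a loan: hanyalu
Hisimar 'hanyalu' matches the loan outcome 'hanyalu', not the inherited 'hanyal' — it skipped the early Hisimar changes, so it was borrowed from Ramin.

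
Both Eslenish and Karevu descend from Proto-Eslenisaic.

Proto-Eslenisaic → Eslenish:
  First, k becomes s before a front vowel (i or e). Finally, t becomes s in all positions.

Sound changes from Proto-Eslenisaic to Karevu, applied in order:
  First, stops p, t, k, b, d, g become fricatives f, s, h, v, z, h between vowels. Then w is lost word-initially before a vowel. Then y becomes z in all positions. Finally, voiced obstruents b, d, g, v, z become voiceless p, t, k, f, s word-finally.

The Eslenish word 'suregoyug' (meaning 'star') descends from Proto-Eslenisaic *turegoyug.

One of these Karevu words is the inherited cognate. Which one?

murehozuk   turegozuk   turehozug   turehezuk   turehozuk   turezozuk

Karevu: *turegoyug > turehoyug > turehozug > turehozuk  (by intervocalic lenition, unconditioned shift, final devoicing)
Only 'turehozuk' matches the regular Karevu development of *turegoyug.

turehozuk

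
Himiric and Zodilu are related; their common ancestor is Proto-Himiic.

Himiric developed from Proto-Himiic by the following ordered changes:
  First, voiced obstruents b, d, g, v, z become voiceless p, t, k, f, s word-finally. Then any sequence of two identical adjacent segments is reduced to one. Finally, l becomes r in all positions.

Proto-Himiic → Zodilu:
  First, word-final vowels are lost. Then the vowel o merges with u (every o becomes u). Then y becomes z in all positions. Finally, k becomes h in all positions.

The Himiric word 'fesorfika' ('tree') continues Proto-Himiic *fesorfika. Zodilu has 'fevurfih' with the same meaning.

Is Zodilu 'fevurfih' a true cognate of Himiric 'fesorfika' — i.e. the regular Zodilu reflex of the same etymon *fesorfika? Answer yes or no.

Derive the expected Zodilu reflex of *fesorfika:
Zodilu: start from *fesorfika.
  rule 1 (apocope): fesorfika → fesorfik
  rule 2 (vowel merger): fesorfik → fesurfik
  rule 3: no change — fesurfik
  rule 4 (unconditioned shift): fesurfik → fesurfih
  ⇒ Zodilu fesurfih
The regular Zodilu reflex would be 'fesurfih', but the attested form is 'fevurfih'. The correspondence is irregular, so they are not cognates (the Zodilu form has a different source).

no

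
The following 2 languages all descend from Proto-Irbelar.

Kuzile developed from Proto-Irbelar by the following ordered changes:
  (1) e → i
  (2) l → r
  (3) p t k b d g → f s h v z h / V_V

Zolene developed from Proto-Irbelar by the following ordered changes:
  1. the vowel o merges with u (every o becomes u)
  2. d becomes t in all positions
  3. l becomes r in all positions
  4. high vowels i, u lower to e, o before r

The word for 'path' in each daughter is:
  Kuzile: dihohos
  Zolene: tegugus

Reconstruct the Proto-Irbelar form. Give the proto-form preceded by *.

*degogos

Position 5: Kuzile has h, Zolene has g. Zolene preserves g here (none of its changes turn any other segment into g), so the proto-segment is *g.
Position 2: Kuzile has i, Zolene has e. Taking the neighbouring segments as reconstructed: Kuzile i could go back to *e or *i; Zolene e can only go back to *e — the one source consistent with every daughter is *e.
Verify the candidate proto-form against each daughter:
Kuzile: *degogos
  degogos → digogos   [vowel merger]
  digogos (rule 2 does not apply)
  digogos → dihohos   [intervocalic lenition]
  giving Kuzile dihohos.
Zolene: start from *degogos.
  rule 1 (vowel merger): degogos → degugus
  rule 2 (unconditioned shift): degugus → tegugus
  rule 3: no change — tegugus
  rule 4: no change — tegugus
  ⇒ Zolene tegugus
No other proto-form is consistent with every reflex, so the reconstruction is *degogos.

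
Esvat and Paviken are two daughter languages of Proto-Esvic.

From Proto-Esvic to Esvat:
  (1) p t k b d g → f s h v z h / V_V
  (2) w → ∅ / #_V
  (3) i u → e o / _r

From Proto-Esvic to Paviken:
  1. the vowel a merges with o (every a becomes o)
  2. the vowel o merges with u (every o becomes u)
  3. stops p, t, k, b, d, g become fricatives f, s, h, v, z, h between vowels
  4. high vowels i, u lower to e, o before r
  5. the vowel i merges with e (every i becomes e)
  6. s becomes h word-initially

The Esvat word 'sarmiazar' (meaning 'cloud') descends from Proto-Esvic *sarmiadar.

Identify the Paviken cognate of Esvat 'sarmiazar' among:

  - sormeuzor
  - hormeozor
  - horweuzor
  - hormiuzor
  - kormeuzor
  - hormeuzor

Paviken: *sarmiadar > sormiodor > surmiudur > surmiuzur > sormiuzor > sormeuzor > hormeuzor  (by vowel merger, vowel merger, intervocalic lenition, pre-rhotic lowering, vowel merger, debuccalisation)
The other candidates each miss or misapply at least one Paviken change.

hormeuzor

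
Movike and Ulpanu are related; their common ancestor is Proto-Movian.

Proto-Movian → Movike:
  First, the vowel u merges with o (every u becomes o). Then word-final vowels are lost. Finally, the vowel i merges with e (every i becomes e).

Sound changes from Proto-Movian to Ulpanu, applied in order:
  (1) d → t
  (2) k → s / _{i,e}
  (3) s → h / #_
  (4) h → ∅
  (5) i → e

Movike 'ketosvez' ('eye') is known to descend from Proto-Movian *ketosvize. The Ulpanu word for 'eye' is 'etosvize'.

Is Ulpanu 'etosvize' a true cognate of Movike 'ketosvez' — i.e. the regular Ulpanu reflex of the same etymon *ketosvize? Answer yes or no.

no

Derive the expected Ulpanu reflex of *ketosvize:
Ulpanu: *ketosvize > setosvize > hetosvize > etosvize > etosveze  (by palatalisation, debuccalisation, h-loss, vowel merger)
The regular Ulpanu reflex would be 'etosveze', but the attested form is 'etosvize'. The correspondence is irregular, so they are not cognates (the Ulpanu form has a different source).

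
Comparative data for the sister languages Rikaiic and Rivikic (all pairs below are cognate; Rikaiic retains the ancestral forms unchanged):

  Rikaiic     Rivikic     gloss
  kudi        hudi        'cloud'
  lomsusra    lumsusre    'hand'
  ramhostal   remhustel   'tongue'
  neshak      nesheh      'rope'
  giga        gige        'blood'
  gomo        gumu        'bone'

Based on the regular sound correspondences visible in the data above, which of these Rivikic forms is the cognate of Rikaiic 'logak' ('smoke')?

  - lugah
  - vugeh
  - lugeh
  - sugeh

lugeh

ramhostal ~ remhustel — Rikaiic o corresponds to Rivikic u after a consonant, before a consonant other than r, m, n, p, b, f, v.
ramhostal ~ remhustel, neshak ~ nesheh — Rikaiic a corresponds to Rivikic e after a consonant, before a consonant other than r, m, n, p, b, f, v.
neshak ~ nesheh — Rikaiic k corresponds to Rivikic h word-finally.
Applying these to Rikaiic 'logak':
  logak → lugak   (o→u after a consonant, before a consonant other than r, m, n, p, b, f, v)
  lugak → lugek   (a→e after a consonant, before a consonant other than r, m, n, p, b, f, v)
  lugek → lugeh   (k→h word-finally)
So the Rivikic cognate is 'lugeh'.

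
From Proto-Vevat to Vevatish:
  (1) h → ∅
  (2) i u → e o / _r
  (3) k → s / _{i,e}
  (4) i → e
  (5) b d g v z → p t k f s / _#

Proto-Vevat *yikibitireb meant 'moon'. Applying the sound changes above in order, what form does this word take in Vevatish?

yesebeterep

Vevatish: *yikibitireb > yikibitereb > yisibitereb > yesebetereb > yesebeterep  (by pre-rhotic lowering, palatalisation, vowel merger, final devoicing)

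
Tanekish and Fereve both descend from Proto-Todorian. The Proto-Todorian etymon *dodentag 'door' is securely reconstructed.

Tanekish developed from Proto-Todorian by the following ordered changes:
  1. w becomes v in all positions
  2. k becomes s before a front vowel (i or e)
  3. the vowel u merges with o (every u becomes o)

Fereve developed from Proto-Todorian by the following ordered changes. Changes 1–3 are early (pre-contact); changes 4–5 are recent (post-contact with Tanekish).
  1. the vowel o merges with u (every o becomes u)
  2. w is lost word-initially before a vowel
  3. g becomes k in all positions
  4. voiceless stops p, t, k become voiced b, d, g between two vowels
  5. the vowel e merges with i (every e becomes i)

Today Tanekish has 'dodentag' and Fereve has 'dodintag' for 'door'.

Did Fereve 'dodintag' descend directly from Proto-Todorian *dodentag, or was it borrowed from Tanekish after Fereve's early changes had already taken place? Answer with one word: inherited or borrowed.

borrowed

If inherited, *dodentag would pass through all of Fereve's changes:
Fereve: start from *dodentag.
  rule 1 (vowel merger): dodentag → dudentag
  rule 2: no change — dudentag
  rule 3 (unconditioned shift): dudentag → dudentak
  rule 4: no change — dudentak
  rule 5 (vowel merger): dudentak → dudintak
  ⇒ Fereve dudintak
If borrowed from Tanekish 'dodentag' after the early changes, it would undergo only the recent ones:
  rule 4 (intervocalic voicing): no change (dodentag)
  rule 5 (vowel merger): dodentag → dodintag
  ⇒ as a loan: dodintag
Fereve 'dodintag' matches the loan outcome 'dodintag', not the inherited 'dudintak' — it skipped the early Fereve changes, so it was borrowed from Tanekish.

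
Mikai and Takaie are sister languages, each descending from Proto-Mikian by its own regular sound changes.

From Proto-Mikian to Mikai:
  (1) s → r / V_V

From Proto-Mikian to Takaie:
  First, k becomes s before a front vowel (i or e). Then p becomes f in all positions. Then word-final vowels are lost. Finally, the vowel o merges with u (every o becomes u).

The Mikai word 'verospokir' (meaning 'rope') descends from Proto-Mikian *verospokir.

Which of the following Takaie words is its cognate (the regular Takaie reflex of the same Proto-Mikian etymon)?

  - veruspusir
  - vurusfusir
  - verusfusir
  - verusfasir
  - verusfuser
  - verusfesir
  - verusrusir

verusfusir

Takaie: *verospokir
  verospokir → verosposir   [palatalisation]
  verosposir → verosfosir   [unconditioned shift]
  verosfosir (rule 3 does not apply)
  verosfosir → verusfusir   [vowel merger]
  giving Takaie verusfusir.
Among the options, 'verusfusir' alone shows every Takaie change applied in order.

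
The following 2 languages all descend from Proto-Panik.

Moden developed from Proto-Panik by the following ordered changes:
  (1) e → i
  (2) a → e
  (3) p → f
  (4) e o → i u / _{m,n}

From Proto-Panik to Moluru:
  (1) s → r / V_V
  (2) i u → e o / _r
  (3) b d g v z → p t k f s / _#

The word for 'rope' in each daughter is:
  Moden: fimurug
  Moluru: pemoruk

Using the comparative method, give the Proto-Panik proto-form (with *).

*pemurug

Position 7: Moden has g, Moluru has k. Moden preserves g here (none of its changes turn any other segment into g), so the proto-segment is *g.
Position 4: Moden has u, Moluru has o. Taking the neighbouring segments as reconstructed: Moden u can only go back to *u; Moluru o could go back to *o or *u — the one source consistent with every daughter is *u.
Continuing position by position gives *pemurug; check it forward:
Moden: start from *pemurug.
  rule 1 (vowel merger): pemurug → pimurug
  rule 2: no change — pimurug
  rule 3 (unconditioned shift): pimurug → fimurug
  rule 4: no change — fimurug
  ⇒ Moden fimurug
Moluru: *pemurug
  pemurug (rule 1 does not apply)
  pemurug → pemorug   [pre-rhotic lowering]
  pemorug → pemoruk   [final devoicing]
  giving Moluru pemoruk.
Only *pemurug yields all of Moden fimurug, Moluru pemoruk.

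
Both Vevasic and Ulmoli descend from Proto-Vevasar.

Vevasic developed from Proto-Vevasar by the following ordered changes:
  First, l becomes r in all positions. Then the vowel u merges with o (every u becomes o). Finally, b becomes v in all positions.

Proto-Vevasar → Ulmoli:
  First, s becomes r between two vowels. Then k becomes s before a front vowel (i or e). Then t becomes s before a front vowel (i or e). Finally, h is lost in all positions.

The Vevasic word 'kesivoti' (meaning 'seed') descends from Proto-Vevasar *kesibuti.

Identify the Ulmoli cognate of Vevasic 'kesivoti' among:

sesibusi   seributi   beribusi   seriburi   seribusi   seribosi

Ulmoli: *kesibuti
  kesibuti → keributi   [rhotacism]
  keributi → seributi   [palatalisation]
  seributi → seribusi   [palatalisation]
  seribusi (rule 4 does not apply)
  giving Ulmoli seribusi.

seribusi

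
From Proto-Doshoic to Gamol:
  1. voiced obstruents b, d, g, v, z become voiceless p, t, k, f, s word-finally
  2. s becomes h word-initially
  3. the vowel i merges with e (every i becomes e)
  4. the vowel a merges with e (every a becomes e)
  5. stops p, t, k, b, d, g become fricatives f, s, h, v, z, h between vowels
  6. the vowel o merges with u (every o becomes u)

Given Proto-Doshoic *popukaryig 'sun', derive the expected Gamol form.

Gamol: start from *popukaryig.
  rule 1 (final devoicing): popukaryig → popukaryik
  rule 2: no change — popukaryik
  rule 3 (vowel merger): popukaryik → popukaryek
  rule 4 (vowel merger): popukaryek → popukeryek
  rule 5 (intervocalic lenition): popukeryek → pofuheryek
  rule 6 (vowel merger): pofuheryek → pufuheryek
  ⇒ Gamol pufuheryek

pufuheryek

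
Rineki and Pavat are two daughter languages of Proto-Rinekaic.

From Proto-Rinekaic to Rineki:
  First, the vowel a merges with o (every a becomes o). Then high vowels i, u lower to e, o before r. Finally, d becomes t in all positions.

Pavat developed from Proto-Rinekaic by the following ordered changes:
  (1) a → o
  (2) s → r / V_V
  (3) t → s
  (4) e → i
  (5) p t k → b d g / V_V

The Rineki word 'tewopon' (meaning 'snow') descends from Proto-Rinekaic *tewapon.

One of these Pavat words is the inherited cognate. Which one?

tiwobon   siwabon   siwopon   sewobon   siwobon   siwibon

siwobon

Pavat: *tewapon
  tewapon → tewopon   [vowel merger]
  tewopon (rule 2 does not apply)
  tewopon → sewopon   [unconditioned shift]
  sewopon → siwopon   [vowel merger]
  siwopon → siwobon   [intervocalic voicing]
  giving Pavat siwobon.
The other candidates each miss or misapply at least one Pavat change.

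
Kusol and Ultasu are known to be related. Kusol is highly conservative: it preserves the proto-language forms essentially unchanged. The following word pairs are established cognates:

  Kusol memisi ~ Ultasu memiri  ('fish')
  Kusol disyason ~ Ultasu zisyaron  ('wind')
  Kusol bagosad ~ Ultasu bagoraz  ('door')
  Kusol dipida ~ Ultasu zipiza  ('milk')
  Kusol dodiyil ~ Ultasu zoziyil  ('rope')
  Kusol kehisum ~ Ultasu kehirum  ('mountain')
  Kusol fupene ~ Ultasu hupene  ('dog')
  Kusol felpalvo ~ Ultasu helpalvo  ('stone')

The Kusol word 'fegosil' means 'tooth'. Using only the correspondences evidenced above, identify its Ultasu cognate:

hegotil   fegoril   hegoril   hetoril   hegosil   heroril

hegoril

felpalvo ~ helpalvo — Kusol f corresponds to Ultasu h word-initially before a front vowel.
memisi ~ memiri — Kusol s corresponds to Ultasu r between vowels (before a front vowel).
Applying these to Kusol 'fegosil':
  fegosil → hegosil   (f→h word-initially before a front vowel)
  hegosil → hegoril   (s→r between vowels (before a front vowel))
So the Ultasu cognate is 'hegoril'.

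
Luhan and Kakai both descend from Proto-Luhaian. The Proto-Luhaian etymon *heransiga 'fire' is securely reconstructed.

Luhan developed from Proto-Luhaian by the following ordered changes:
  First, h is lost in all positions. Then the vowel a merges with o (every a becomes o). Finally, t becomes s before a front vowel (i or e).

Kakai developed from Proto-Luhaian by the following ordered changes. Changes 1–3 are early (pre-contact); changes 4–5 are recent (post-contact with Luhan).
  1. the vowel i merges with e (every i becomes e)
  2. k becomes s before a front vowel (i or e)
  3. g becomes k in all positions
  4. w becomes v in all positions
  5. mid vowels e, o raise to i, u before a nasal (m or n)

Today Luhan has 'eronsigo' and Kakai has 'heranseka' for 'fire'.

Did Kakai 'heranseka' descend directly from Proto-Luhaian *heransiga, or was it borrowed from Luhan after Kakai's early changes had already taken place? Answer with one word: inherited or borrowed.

If inherited, *heransiga would pass through all of Kakai's changes:
Kakai: *heransiga > heransega > heranseka  (by vowel merger, unconditioned shift)
If borrowed from Luhan 'eronsigo' after the early changes, it would undergo only the recent ones:
  rule 4 (unconditioned shift): no change (eronsigo)
  rule 5 (pre-nasal raising): eronsigo → erunsigo
  ⇒ as a loan: erunsigo
Kakai 'heranseka' matches the inherited outcome exactly, so it is an inherited cognate, not a loan.

inherited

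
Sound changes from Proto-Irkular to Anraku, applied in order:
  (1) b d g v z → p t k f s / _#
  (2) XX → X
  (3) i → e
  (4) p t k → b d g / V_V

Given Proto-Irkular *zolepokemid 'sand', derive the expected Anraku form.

zolebogemet

Anraku: *zolepokemid
  zolepokemid → zolepokemit   [final devoicing]
  zolepokemit (rule 2 does not apply)
  zolepokemit → zolepokemet   [vowel merger]
  zolepokemet → zolebogemet   [intervocalic voicing]
  giving Anraku zolebogemet.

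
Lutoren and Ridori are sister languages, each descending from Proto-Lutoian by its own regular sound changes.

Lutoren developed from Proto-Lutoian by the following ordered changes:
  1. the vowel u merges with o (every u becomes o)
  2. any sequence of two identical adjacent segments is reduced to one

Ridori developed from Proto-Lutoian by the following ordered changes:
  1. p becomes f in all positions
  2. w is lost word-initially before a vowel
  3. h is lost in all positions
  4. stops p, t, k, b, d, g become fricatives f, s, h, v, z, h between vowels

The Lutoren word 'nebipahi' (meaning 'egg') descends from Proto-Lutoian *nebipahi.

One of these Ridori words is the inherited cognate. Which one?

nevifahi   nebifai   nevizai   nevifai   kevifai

nevifai

Ridori: *nebipahi > nebifahi > nebifai > nevifai  (by unconditioned shift, h-loss, intervocalic lenition)
The other candidates each miss or misapply at least one Ridori change.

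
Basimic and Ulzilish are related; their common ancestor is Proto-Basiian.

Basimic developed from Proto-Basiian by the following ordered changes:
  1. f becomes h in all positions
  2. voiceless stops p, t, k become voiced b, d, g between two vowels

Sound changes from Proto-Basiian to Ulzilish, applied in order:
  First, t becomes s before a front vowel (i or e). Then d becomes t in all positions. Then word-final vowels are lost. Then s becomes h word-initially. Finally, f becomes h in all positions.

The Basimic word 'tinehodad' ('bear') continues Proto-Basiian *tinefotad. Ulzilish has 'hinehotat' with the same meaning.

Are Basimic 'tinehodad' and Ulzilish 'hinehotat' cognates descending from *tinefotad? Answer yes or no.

Derive the expected Ulzilish reflex of *tinefotad:
Ulzilish: *tinefotad > sinefotad > sinefotat > hinefotat > hinehotat  (by palatalisation, unconditioned shift, debuccalisation, unconditioned shift)
Ulzilish 'hinehotat' matches the regular reflex exactly, so the pair is cognate.

yes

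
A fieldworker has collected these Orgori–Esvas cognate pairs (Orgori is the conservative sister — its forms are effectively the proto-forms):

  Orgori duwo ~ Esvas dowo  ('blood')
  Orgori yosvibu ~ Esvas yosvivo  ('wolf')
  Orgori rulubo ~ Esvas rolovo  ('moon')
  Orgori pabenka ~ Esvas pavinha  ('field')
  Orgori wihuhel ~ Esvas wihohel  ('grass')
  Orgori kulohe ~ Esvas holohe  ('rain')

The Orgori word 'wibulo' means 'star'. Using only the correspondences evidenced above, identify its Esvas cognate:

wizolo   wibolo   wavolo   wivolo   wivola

yosvibu ~ yosvivo — Orgori b corresponds to Esvas v between vowels (before a back vowel).
duwo ~ dowo, rulubo ~ rolovo — Orgori u corresponds to Esvas o after a consonant, before a consonant other than r, m, n, p, b, f, v.
Applying these to Orgori 'wibulo':
  wibulo → wivulo   (b→v between vowels (before a back vowel))
  wivulo → wivolo   (u→o after a consonant, before a consonant other than r, m, n, p, b, f, v)
So the Esvas cognate is 'wivolo'.

wivolo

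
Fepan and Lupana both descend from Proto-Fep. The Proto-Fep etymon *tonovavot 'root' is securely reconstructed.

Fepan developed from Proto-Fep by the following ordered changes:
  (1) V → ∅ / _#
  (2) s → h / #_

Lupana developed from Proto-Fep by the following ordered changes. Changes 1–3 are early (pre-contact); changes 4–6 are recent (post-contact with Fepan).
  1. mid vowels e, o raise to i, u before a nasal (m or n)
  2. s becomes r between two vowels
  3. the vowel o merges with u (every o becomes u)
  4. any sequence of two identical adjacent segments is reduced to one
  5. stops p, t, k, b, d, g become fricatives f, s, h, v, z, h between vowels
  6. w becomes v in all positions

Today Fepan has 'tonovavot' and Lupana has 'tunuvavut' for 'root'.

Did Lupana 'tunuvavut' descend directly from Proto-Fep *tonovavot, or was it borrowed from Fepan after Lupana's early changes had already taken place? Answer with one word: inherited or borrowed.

If inherited, *tonovavot would pass through all of Lupana's changes:
Lupana: start from *tonovavot.
  rule 1 (pre-nasal raising): tonovavot → tunovavot
  rule 2: no change — tunovavot
  rule 3 (vowel merger): tunovavot → tunuvavut
  rule 4: no change — tunuvavut
  rule 5: no change — tunuvavut
  rule 6: no change — tunuvavut
  ⇒ Lupana tunuvavut
If borrowed from Fepan 'tonovavot' after the early changes, it would undergo only the recent ones:
  rule 4 (degemination): no change (tonovavot)
  rule 5 (intervocalic lenition): no change (tonovavot)
  rule 6 (unconditioned shift): no change (tonovavot)
  ⇒ as a loan: tonovavot
Lupana 'tunuvavut' matches the inherited outcome exactly, so it is an inherited cognate, not a loan.

inherited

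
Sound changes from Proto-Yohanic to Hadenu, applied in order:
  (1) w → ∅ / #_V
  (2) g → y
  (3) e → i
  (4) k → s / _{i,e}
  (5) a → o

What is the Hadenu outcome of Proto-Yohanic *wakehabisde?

osihobisdi

Hadenu: start from *wakehabisde.
  rule 1 (glide loss): wakehabisde → akehabisde
  rule 2: no change — akehabisde
  rule 3 (vowel merger): akehabisde → akihabisdi
  rule 4 (palatalisation): akihabisdi → asihabisdi
  rule 5 (vowel merger): asihabisdi → osihobisdi
  ⇒ Hadenu osihobisdi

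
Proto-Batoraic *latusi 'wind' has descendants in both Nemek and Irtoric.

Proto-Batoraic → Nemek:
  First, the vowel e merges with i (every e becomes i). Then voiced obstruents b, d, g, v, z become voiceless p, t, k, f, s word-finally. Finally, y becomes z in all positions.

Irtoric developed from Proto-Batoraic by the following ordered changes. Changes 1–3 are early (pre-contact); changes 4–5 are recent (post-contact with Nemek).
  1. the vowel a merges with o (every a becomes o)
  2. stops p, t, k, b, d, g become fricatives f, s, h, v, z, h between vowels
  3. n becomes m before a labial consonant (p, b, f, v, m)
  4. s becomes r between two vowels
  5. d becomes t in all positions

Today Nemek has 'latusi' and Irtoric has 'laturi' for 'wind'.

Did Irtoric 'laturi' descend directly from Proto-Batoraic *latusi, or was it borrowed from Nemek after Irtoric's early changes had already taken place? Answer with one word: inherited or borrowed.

If inherited, *latusi would pass through all of Irtoric's changes:
Irtoric: *latusi > lotusi > losusi > loruri  (by vowel merger, intervocalic lenition, rhotacism)
If borrowed from Nemek 'latusi' after the early changes, it would undergo only the recent ones:
  rule 4 (rhotacism): latusi → laturi
  rule 5 (unconditioned shift): no change (laturi)
  ⇒ as a loan: laturi
Irtoric 'laturi' matches the loan outcome 'laturi', not the inherited 'loruri' — it skipped the early Irtoric changes, so it was borrowed from Nemek.

borrowed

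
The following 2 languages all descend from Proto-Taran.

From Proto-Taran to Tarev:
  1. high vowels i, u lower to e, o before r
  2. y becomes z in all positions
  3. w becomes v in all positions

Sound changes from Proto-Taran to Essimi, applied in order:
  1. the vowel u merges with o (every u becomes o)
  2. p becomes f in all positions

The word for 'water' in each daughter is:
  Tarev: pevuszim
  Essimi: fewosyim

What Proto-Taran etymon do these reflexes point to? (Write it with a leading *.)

*pewusyim

Position 6: Tarev has z, Essimi has y. Essimi preserves y here (none of its changes turn any other segment into y), so the proto-segment is *y.
Position 1: Tarev has p, Essimi has f. Tarev preserves p here (none of its changes turn any other segment into p), so the proto-segment is *p.
Position 4: Tarev has u, Essimi has o. Tarev preserves u here (none of its changes turn any other segment into u), so the proto-segment is *u.
This points to *pewusyim. Verify forward in each daughter:
Tarev: start from *pewusyim.
  rule 1: no change — pewusyim
  rule 2 (unconditioned shift): pewusyim → pewuszim
  rule 3 (unconditioned shift): pewuszim → pevuszim
  ⇒ Tarev pevuszim
Essimi: *pewusyim
  pewusyim → pewosyim   [vowel merger]
  pewosyim → fewosyim   [unconditioned shift]
  giving Essimi fewosyim.
No other proto-form is consistent with every reflex, so the reconstruction is *pewusyim.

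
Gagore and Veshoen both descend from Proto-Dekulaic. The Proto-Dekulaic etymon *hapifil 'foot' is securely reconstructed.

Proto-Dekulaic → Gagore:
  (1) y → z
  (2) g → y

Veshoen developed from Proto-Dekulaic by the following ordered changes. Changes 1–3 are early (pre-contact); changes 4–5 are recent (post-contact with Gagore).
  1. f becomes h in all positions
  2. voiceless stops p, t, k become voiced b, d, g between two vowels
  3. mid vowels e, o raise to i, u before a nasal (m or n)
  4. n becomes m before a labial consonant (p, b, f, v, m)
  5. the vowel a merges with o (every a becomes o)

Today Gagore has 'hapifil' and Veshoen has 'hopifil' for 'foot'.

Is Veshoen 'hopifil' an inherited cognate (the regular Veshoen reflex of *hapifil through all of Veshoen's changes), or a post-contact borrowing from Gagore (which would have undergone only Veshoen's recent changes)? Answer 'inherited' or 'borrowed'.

If inherited, *hapifil would pass through all of Veshoen's changes:
Veshoen: start from *hapifil.
  rule 1 (unconditioned shift): hapifil → hapihil
  rule 2 (intervocalic voicing): hapihil → habihil
  rule 3: no change — habihil
  rule 4: no change — habihil
  rule 5 (vowel merger): habihil → hobihil
  ⇒ Veshoen hobihil
If borrowed from Gagore 'hapifil' after the early changes, it would undergo only the recent ones:
  rule 4 (nasal place assimilation): no change (hapifil)
  rule 5 (vowel merger): hapifil → hopifil
  ⇒ as a loan: hopifil
Veshoen 'hopifil' matches the loan outcome 'hopifil', not the inherited 'hobihil' — it skipped the early Veshoen changes, so it was borrowed from Gagore.

borrowed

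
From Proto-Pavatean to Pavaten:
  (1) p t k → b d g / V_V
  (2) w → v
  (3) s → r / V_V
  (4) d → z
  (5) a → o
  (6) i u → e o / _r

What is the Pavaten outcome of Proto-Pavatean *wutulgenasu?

vuzulgenoru

Pavaten: *wutulgenasu
  wutulgenasu → wudulgenasu   [intervocalic voicing]
  wudulgenasu → vudulgenasu   [unconditioned shift]
  vudulgenasu → vudulgenaru   [rhotacism]
  vudulgenaru → vuzulgenaru   [unconditioned shift]
  vuzulgenaru → vuzulgenoru   [vowel merger]
  vuzulgenoru (rule 6 does not apply)
  giving Pavaten vuzulgenoru.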